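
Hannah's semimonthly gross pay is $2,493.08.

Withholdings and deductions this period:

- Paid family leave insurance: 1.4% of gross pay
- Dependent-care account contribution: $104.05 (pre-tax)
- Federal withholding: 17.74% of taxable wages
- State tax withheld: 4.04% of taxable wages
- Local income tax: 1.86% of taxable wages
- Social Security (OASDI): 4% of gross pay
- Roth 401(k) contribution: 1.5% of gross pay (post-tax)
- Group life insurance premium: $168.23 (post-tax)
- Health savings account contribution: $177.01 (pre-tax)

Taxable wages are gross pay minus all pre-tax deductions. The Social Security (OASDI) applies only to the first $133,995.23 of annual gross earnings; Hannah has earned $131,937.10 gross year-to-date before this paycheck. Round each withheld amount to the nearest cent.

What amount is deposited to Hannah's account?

$1,366.24

Health savings account contribution: $177.01
Dependent-care account contribution: $104.05
Pre-tax total = $177.01 + $104.05 = $281.06
Taxable wages = $2,493.08 − $281.06 = $2,212.02
State tax withheld: $2,212.02 × 0.0404 = $89.37
Federal withholding: $2,212.02 × 0.1774 = $392.41
Local income tax: $2,212.02 × 0.0186 = $41.14
Paid family leave insurance: $2,493.08 × 0.014 = $34.90
Social Security (OASDI): only $133,995.23 − $131,937.10 = $2,058.13 of this check is subject → $2,058.13 × 0.04 = $82.33
Group life insurance premium: $168.23
Roth 401(k) contribution: $2,493.08 × 0.015 = $37.40
Total deductions = $177.01 + $104.05 + $89.37 + $392.41 + $41.14 + $34.90 + $82.33 + $168.23 + $37.40 = $1,126.84
Net pay = $2,493.08 − $1,126.84 = $1,366.24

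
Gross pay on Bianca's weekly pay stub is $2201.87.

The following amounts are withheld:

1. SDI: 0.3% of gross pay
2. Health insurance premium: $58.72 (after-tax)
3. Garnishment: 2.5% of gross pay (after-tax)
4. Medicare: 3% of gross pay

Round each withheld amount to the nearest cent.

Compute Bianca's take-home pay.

Medicare: $2201.87 × 0.03 = $66.06
SDI: $2201.87 × 0.003 = $6.61
Garnishment: $2201.87 × 0.025 = $55.05
Health insurance premium: $58.72
Total deductions = $66.06 + $6.61 + $55.05 + $58.72 = $186.44
Net pay = $2201.87 − $186.44 = $2015.43

$2015.43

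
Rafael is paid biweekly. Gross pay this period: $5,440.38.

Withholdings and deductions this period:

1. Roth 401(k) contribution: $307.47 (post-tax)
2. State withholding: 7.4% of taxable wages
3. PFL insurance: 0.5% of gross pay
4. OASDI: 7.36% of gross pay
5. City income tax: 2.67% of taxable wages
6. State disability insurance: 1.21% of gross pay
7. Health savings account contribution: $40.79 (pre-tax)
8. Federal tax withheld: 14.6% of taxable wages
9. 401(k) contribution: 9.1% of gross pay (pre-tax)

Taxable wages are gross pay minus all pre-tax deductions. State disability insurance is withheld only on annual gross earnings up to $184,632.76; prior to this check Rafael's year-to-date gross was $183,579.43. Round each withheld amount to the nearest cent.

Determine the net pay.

$2,946.75

Health savings account contribution: $40.79
401(k) contribution: $5,440.38 × 0.091 = $495.07
Pre-tax total = $40.79 + $495.07 = $535.86
Taxable wages = $5,440.38 − $535.86 = $4,904.52
City income tax: $4,904.52 × 0.0267 = $130.95
Federal tax withheld: $4,904.52 × 0.146 = $716.06
State withholding: $4,904.52 × 0.074 = $362.93
PFL insurance: $5,440.38 × 0.005 = $27.20
State disability insurance: only $184,632.76 − $183,579.43 = $1,053.33 of this check is subject → $1,053.33 × 0.0121 = $12.75
OASDI: $5,440.38 × 0.0736 = $400.41
Roth 401(k) contribution: $307.47
Total deductions = $40.79 + $495.07 + $130.95 + $716.06 + $362.93 + $27.20 + $12.75 + $400.41 + $307.47 = $2,493.63
Net pay = $5,440.38 − $2,493.63 = $2,946.75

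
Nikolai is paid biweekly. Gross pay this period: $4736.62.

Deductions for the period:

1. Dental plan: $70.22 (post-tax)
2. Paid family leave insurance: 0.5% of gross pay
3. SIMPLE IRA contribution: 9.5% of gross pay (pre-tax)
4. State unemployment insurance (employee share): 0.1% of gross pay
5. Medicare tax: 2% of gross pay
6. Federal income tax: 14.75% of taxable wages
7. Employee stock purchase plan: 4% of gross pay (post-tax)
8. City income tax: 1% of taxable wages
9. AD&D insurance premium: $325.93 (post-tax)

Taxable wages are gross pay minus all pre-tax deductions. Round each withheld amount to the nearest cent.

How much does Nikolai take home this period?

$2902.73

SIMPLE IRA contribution: $4736.62 × 0.095 = $449.98
Taxable wages = $4736.62 − $449.98 = $4286.64
Federal income tax: $4286.64 × 0.1475 = $632.28
City income tax: $4286.64 × 0.01 = $42.87
Paid family leave insurance: $4736.62 × 0.005 = $23.68
State unemployment insurance (employee share): $4736.62 × 0.001 = $4.74
Medicare tax: $4736.62 × 0.02 = $94.73
Dental plan: $70.22
AD&D insurance premium: $325.93
Employee stock purchase plan: $4736.62 × 0.04 = $189.46
Total deductions = $449.98 + $632.28 + $42.87 + $23.68 + $4.74 + $94.73 + $70.22 + $325.93 + $189.46 = $1833.89
Net pay = $4736.62 − $1833.89 = $2902.73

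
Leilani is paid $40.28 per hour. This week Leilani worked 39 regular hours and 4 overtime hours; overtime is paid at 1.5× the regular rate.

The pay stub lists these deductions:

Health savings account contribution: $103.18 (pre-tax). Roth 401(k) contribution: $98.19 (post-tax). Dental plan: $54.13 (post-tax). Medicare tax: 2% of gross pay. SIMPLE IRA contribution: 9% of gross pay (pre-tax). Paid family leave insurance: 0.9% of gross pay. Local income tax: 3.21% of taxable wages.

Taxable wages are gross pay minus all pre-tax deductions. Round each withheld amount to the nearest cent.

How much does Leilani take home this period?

$1,291.77

Regular pay: 39 × $40.28 = $1,570.92
Overtime pay: 4 × $40.28 × 1.5 = $241.68
Gross pay = $1,570.92 + $241.68 = $1,812.60
SIMPLE IRA contribution: $1,812.60 × 0.09 = $163.13
Health savings account contribution: $103.18
Pre-tax total = $163.13 + $103.18 = $266.31
Taxable wages = $1,812.60 − $266.31 = $1,546.29
Local income tax: $1,546.29 × 0.0321 = $49.64
Medicare tax: $1,812.60 × 0.02 = $36.25
Paid family leave insurance: $1,812.60 × 0.009 = $16.31
Dental plan: $54.13
Roth 401(k) contribution: $98.19
Total deductions = $163.13 + $103.18 + $49.64 + $36.25 + $16.31 + $54.13 + $98.19 = $520.83
Net pay = $1,812.60 − $520.83 = $1,291.77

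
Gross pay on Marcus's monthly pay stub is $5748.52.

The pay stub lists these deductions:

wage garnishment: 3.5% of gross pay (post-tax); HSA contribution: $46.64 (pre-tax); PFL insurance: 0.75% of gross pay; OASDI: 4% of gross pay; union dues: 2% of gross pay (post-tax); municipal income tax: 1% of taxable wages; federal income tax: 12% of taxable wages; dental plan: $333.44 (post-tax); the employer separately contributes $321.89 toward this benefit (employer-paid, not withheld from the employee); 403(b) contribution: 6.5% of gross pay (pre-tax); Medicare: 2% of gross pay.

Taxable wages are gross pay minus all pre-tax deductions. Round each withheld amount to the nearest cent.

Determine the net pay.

$3597.93

HSA contribution: $46.64
403(b) contribution: $5748.52 × 0.065 = $373.65
Pre-tax total = $46.64 + $373.65 = $420.29
Taxable wages = $5748.52 − $420.29 = $5328.23
Federal income tax: $5328.23 × 0.12 = $639.39
Municipal income tax: $5328.23 × 0.01 = $53.28
PFL insurance: $5748.52 × 0.0075 = $43.11
OASDI: $5748.52 × 0.04 = $229.94
Medicare: $5748.52 × 0.02 = $114.97
Union dues: $5748.52 × 0.02 = $114.97
Wage garnishment: $5748.52 × 0.035 = $201.20
Dental plan: $333.44
(Employer's $321.89 toward dental plan is not withheld from the employee.)
Total deductions = $46.64 + $373.65 + $639.39 + $53.28 + $43.11 + $229.94 + $114.97 + $114.97 + $201.20 + $333.44 = $2150.59
Net pay = $5748.52 − $2150.59 = $3597.93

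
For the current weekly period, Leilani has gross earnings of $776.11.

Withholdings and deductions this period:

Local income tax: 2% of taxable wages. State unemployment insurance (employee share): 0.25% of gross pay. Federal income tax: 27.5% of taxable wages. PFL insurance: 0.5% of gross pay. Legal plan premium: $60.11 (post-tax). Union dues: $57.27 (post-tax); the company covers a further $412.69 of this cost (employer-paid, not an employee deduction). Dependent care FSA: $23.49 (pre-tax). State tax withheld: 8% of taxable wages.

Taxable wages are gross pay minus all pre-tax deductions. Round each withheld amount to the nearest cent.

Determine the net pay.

Dependent care FSA: $23.49
Taxable wages = $776.11 − $23.49 = $752.62
Local income tax: $752.62 × 0.02 = $15.05
Federal income tax: $752.62 × 0.275 = $206.97
State tax withheld: $752.62 × 0.08 = $60.21
PFL insurance: $776.11 × 0.005 = $3.88
State unemployment insurance (employee share): $776.11 × 0.0025 = $1.94
Legal plan premium: $60.11
Union dues: $57.27
(Employer's $412.69 toward union dues is not withheld from the employee.)
Total deductions = $23.49 + $15.05 + $206.97 + $60.21 + $3.88 + $1.94 + $60.11 + $57.27 = $428.92
Net pay = $776.11 − $428.92 = $347.19

$347.19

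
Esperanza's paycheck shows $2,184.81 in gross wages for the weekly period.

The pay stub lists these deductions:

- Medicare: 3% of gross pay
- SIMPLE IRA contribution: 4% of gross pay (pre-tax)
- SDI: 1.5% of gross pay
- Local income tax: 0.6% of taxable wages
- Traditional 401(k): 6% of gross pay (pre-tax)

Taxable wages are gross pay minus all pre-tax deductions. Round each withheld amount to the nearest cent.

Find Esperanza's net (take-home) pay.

SIMPLE IRA contribution: $2,184.81 × 0.04 = $87.39
Traditional 401(k): $2,184.81 × 0.06 = $131.09
Pre-tax total = $87.39 + $131.09 = $218.48
Taxable wages = $2,184.81 − $218.48 = $1,966.33
Local income tax: $1,966.33 × 0.006 = $11.80
SDI: $2,184.81 × 0.015 = $32.77
Medicare: $2,184.81 × 0.03 = $65.54
Total deductions = $87.39 + $131.09 + $11.80 + $32.77 + $65.54 = $328.59
Net pay = $2,184.81 − $328.59 = $1,856.22

$1,856.22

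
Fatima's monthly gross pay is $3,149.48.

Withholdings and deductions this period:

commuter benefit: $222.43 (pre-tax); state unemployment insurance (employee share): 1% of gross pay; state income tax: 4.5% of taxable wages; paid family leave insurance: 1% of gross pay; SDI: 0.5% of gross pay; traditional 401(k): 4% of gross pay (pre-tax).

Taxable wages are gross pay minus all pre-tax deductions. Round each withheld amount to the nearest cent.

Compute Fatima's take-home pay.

Traditional 401(k): $3,149.48 × 0.04 = $125.98
Commuter benefit: $222.43
Pre-tax total = $125.98 + $222.43 = $348.41
Taxable wages = $3,149.48 − $348.41 = $2,801.07
State income tax: $2,801.07 × 0.045 = $126.05
SDI: $3,149.48 × 0.005 = $15.75
State unemployment insurance (employee share): $3,149.48 × 0.01 = $31.49
Paid family leave insurance: $3,149.48 × 0.01 = $31.49
Total deductions = $125.98 + $222.43 + $126.05 + $15.75 + $31.49 + $31.49 = $553.19
Net pay = $3,149.48 − $553.19 = $2,596.29

$2,596.29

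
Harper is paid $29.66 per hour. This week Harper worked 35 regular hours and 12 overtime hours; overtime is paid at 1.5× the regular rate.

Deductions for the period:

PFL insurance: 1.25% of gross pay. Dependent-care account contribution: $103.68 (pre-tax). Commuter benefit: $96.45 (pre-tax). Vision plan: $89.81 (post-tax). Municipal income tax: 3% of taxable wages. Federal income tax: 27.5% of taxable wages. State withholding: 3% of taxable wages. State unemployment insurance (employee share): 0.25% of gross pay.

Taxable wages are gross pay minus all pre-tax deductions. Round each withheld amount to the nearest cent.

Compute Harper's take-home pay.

Regular pay: 35 × $29.66 = $1038.10
Overtime pay: 12 × $29.66 × 1.5 = $533.88
Gross pay = $1038.10 + $533.88 = $1571.98
Dependent-care account contribution: $103.68
Commuter benefit: $96.45
Pre-tax total = $103.68 + $96.45 = $200.13
Taxable wages = $1571.98 − $200.13 = $1371.85
Federal income tax: $1371.85 × 0.275 = $377.26
State withholding: $1371.85 × 0.03 = $41.16
Municipal income tax: $1371.85 × 0.03 = $41.16
State unemployment insurance (employee share): $1571.98 × 0.0025 = $3.93
PFL insurance: $1571.98 × 0.0125 = $19.65
Vision plan: $89.81
Total deductions = $103.68 + $96.45 + $377.26 + $41.16 + $41.16 + $3.93 + $19.65 + $89.81 = $773.10
Net pay = $1571.98 − $773.10 = $798.88

$798.88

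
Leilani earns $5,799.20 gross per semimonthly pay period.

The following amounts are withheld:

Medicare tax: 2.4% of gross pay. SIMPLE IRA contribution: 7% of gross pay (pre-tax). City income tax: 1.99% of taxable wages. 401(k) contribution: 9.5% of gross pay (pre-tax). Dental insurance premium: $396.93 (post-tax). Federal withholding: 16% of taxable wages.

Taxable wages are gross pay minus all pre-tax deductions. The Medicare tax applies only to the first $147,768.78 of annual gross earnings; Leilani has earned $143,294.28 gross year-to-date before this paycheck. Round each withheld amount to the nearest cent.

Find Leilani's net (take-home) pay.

401(k) contribution: $5,799.20 × 0.095 = $550.92
SIMPLE IRA contribution: $5,799.20 × 0.07 = $405.94
Pre-tax total = $550.92 + $405.94 = $956.86
Taxable wages = $5,799.20 − $956.86 = $4,842.34
Federal withholding: $4,842.34 × 0.16 = $774.77
City income tax: $4,842.34 × 0.0199 = $96.36
Medicare tax: only $147,768.78 − $143,294.28 = $4,474.50 of this check is subject → $4,474.50 × 0.024 = $107.39
Dental insurance premium: $396.93
Total deductions = $550.92 + $405.94 + $774.77 + $96.36 + $107.39 + $396.93 = $2,332.31
Net pay = $5,799.20 − $2,332.31 = $3,466.89

$3,466.89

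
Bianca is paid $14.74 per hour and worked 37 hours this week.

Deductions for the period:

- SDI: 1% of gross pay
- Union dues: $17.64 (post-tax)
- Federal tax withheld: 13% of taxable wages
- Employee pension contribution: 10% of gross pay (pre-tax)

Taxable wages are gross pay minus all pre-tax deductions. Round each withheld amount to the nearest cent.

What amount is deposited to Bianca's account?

$403.94

Gross pay: 37 × $14.74 = $545.38
Employee pension contribution: $545.38 × 0.1 = $54.54
Taxable wages = $545.38 − $54.54 = $490.84
Federal tax withheld: $490.84 × 0.13 = $63.81
SDI: $545.38 × 0.01 = $5.45
Union dues: $17.64
Total deductions = $54.54 + $63.81 + $5.45 + $17.64 = $141.44
Net pay = $545.38 − $141.44 = $403.94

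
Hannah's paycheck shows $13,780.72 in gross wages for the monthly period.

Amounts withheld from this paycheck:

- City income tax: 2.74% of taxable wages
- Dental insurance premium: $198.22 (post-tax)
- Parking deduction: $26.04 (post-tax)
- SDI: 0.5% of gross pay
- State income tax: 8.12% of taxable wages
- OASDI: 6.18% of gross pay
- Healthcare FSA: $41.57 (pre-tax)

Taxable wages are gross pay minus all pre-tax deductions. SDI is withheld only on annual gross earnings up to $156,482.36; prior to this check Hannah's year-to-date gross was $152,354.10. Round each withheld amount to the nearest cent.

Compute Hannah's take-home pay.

$11,150.53

Healthcare FSA: $41.57
Taxable wages = $13,780.72 − $41.57 = $13,739.15
City income tax: $13,739.15 × 0.0274 = $376.45
State income tax: $13,739.15 × 0.0812 = $1,115.62
SDI: only $156,482.36 − $152,354.10 = $4,128.26 of this check is subject → $4,128.26 × 0.005 = $20.64
OASDI: $13,780.72 × 0.0618 = $851.65
Parking deduction: $26.04
Dental insurance premium: $198.22
Total deductions = $41.57 + $376.45 + $1,115.62 + $20.64 + $851.65 + $26.04 + $198.22 = $2,630.19
Net pay = $13,780.72 − $2,630.19 = $11,150.53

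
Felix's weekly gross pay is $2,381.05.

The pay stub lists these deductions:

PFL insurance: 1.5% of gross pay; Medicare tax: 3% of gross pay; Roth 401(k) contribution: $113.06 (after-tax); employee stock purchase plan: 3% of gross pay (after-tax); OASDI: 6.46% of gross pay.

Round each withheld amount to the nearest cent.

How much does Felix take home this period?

$1,935.59

PFL insurance: $2,381.05 × 0.015 = $35.72
Medicare tax: $2,381.05 × 0.03 = $71.43
OASDI: $2,381.05 × 0.0646 = $153.82
Roth 401(k) contribution: $113.06
Employee stock purchase plan: $2,381.05 × 0.03 = $71.43
Total deductions = $35.72 + $71.43 + $153.82 + $113.06 + $71.43 = $445.46
Net pay = $2,381.05 − $445.46 = $1,935.59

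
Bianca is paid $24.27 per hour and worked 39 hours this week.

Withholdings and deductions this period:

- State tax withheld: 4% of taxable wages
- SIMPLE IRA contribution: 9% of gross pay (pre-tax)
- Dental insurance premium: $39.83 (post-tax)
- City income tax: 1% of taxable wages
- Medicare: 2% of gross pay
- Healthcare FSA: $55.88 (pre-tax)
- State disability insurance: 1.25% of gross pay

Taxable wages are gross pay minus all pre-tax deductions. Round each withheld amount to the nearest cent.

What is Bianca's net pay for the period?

$694.60

Gross pay: 39 × $24.27 = $946.53
Healthcare FSA: $55.88
SIMPLE IRA contribution: $946.53 × 0.09 = $85.19
Pre-tax total = $55.88 + $85.19 = $141.07
Taxable wages = $946.53 − $141.07 = $805.46
State tax withheld: $805.46 × 0.04 = $32.22
City income tax: $805.46 × 0.01 = $8.05
Medicare: $946.53 × 0.02 = $18.93
State disability insurance: $946.53 × 0.0125 = $11.83
Dental insurance premium: $39.83
Total deductions = $55.88 + $85.19 + $32.22 + $8.05 + $18.93 + $11.83 + $39.83 = $251.93
Net pay = $946.53 − $251.93 = $694.60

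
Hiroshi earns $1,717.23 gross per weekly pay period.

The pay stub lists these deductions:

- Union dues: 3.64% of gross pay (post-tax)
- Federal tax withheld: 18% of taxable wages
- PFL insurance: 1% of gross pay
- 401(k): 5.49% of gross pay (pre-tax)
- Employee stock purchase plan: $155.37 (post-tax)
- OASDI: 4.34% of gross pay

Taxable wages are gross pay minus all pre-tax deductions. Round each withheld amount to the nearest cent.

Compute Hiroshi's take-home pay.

$1,021.24

401(k): $1,717.23 × 0.0549 = $94.28
Taxable wages = $1,717.23 − $94.28 = $1,622.95
Federal tax withheld: $1,622.95 × 0.18 = $292.13
OASDI: $1,717.23 × 0.0434 = $74.53
PFL insurance: $1,717.23 × 0.01 = $17.17
Employee stock purchase plan: $155.37
Union dues: $1,717.23 × 0.0364 = $62.51
Total deductions = $94.28 + $292.13 + $74.53 + $17.17 + $155.37 + $62.51 = $695.99
Net pay = $1,717.23 − $695.99 = $1,021.24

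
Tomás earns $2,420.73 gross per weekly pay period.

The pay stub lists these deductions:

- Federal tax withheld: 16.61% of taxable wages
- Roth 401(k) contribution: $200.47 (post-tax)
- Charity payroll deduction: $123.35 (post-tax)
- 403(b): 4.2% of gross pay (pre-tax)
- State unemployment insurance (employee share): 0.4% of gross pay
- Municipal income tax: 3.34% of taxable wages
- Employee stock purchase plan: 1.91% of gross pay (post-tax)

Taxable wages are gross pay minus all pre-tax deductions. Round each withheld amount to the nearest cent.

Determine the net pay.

403(b): $2,420.73 × 0.042 = $101.67
Taxable wages = $2,420.73 − $101.67 = $2,319.06
Federal tax withheld: $2,319.06 × 0.1661 = $385.20
Municipal income tax: $2,319.06 × 0.0334 = $77.46
State unemployment insurance (employee share): $2,420.73 × 0.004 = $9.68
Roth 401(k) contribution: $200.47
Employee stock purchase plan: $2,420.73 × 0.0191 = $46.24
Charity payroll deduction: $123.35
Total deductions = $101.67 + $385.20 + $77.46 + $9.68 + $200.47 + $46.24 + $123.35 = $944.07
Net pay = $2,420.73 − $944.07 = $1,476.66

$1,476.66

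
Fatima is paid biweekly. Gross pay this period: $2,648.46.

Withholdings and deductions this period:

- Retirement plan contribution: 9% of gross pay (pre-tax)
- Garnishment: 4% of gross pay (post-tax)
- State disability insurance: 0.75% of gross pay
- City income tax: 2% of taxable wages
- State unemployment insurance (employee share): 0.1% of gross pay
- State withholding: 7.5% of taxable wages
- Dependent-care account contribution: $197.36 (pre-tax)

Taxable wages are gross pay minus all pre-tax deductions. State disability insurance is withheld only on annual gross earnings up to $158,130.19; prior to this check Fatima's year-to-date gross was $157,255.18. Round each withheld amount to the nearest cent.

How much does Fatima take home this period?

Dependent-care account contribution: $197.36
Retirement plan contribution: $2,648.46 × 0.09 = $238.36
Pre-tax total = $197.36 + $238.36 = $435.72
Taxable wages = $2,648.46 − $435.72 = $2,212.74
City income tax: $2,212.74 × 0.02 = $44.25
State withholding: $2,212.74 × 0.075 = $165.96
State unemployment insurance (employee share): $2,648.46 × 0.001 = $2.65
State disability insurance: only $158,130.19 − $157,255.18 = $875.01 of this check is subject → $875.01 × 0.0075 = $6.56
Garnishment: $2,648.46 × 0.04 = $105.94
Total deductions = $197.36 + $238.36 + $44.25 + $165.96 + $2.65 + $6.56 + $105.94 = $761.08
Net pay = $2,648.46 − $761.08 = $1,887.38

$1,887.38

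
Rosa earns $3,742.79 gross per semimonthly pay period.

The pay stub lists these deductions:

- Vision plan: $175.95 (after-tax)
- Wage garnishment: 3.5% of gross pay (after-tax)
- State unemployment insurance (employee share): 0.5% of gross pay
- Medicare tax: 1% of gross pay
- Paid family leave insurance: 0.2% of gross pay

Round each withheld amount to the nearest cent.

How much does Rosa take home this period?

Medicare tax: $3,742.79 × 0.01 = $37.43
State unemployment insurance (employee share): $3,742.79 × 0.005 = $18.71
Paid family leave insurance: $3,742.79 × 0.002 = $7.49
Vision plan: $175.95
Wage garnishment: $3,742.79 × 0.035 = $131.00
Total deductions = $37.43 + $18.71 + $7.49 + $175.95 + $131.00 = $370.58
Net pay = $3,742.79 − $370.58 = $3,372.21

$3,372.21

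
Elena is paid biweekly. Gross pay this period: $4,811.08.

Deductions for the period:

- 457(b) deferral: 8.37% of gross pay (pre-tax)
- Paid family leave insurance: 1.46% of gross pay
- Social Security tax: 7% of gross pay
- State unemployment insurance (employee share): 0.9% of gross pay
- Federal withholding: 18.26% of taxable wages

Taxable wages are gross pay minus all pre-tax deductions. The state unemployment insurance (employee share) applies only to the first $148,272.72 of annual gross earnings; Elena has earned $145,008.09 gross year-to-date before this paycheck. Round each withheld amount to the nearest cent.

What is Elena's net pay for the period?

$3,167.02

457(b) deferral: $4,811.08 × 0.0837 = $402.69
Taxable wages = $4,811.08 − $402.69 = $4,408.39
Federal withholding: $4,408.39 × 0.1826 = $804.97
Social Security tax: $4,811.08 × 0.07 = $336.78
Paid family leave insurance: $4,811.08 × 0.0146 = $70.24
State unemployment insurance (employee share): only $148,272.72 − $145,008.09 = $3,264.63 of this check is subject → $3,264.63 × 0.009 = $29.38
Total deductions = $402.69 + $804.97 + $336.78 + $70.24 + $29.38 = $1,644.06
Net pay = $4,811.08 − $1,644.06 = $3,167.02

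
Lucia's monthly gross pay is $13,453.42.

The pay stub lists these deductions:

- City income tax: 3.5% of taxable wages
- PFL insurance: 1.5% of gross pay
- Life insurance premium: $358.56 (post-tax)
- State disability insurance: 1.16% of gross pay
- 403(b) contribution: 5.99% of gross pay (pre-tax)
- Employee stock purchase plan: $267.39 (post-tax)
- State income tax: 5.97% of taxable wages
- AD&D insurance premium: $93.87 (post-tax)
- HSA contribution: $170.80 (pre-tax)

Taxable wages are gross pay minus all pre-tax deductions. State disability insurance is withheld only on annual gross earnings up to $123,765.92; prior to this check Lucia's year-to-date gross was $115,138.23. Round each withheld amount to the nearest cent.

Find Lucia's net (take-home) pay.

$10,273.51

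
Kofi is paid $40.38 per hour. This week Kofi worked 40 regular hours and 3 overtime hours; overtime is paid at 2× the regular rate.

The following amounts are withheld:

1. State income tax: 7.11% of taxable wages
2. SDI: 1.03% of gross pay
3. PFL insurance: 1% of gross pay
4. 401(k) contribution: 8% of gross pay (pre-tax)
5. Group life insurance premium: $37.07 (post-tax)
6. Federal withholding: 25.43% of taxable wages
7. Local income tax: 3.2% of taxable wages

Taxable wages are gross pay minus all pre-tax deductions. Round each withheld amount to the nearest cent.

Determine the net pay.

Regular pay: 40 × $40.38 = $1,615.20
Overtime pay: 3 × $40.38 × 2 = $242.28
Gross pay = $1,615.20 + $242.28 = $1,857.48
401(k) contribution: $1,857.48 × 0.08 = $148.60
Taxable wages = $1,857.48 − $148.60 = $1,708.88
Local income tax: $1,708.88 × 0.032 = $54.68
Federal withholding: $1,708.88 × 0.2543 = $434.57
State income tax: $1,708.88 × 0.0711 = $121.50
PFL insurance: $1,857.48 × 0.01 = $18.57
SDI: $1,857.48 × 0.0103 = $19.13
Group life insurance premium: $37.07
Total deductions = $148.60 + $54.68 + $434.57 + $121.50 + $18.57 + $19.13 + $37.07 = $834.12
Net pay = $1,857.48 − $834.12 = $1,023.36

$1,023.36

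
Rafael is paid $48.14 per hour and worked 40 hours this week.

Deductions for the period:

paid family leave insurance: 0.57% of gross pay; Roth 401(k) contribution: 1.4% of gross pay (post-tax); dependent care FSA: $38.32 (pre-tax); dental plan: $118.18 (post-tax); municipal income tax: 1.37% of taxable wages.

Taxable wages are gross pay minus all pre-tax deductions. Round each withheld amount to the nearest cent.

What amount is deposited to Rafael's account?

Gross pay: 40 × $48.14 = $1,925.60
Dependent care FSA: $38.32
Taxable wages = $1,925.60 − $38.32 = $1,887.28
Municipal income tax: $1,887.28 × 0.0137 = $25.86
Paid family leave insurance: $1,925.60 × 0.0057 = $10.98
Roth 401(k) contribution: $1,925.60 × 0.014 = $26.96
Dental plan: $118.18
Total deductions = $38.32 + $25.86 + $10.98 + $26.96 + $118.18 = $220.30
Net pay = $1,925.60 − $220.30 = $1,705.30

$1,705.30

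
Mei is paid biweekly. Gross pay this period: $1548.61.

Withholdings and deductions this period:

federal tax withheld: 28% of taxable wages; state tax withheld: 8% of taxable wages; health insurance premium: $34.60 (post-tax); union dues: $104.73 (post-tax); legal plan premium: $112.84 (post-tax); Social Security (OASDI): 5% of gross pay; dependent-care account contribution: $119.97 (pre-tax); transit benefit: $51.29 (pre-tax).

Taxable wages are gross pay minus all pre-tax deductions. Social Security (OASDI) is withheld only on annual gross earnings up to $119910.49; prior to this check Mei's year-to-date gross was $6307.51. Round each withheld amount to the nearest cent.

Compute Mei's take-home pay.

$551.90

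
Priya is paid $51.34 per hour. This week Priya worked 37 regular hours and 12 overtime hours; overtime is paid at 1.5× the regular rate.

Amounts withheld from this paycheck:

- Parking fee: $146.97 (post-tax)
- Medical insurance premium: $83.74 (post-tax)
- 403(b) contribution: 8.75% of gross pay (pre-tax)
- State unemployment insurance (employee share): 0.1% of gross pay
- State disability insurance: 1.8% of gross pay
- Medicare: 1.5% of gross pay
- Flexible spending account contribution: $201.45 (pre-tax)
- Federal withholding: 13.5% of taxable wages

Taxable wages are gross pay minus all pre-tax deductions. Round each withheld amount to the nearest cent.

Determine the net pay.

$1,727.81

Regular pay: 37 × $51.34 = $1,899.58
Overtime pay: 12 × $51.34 × 1.5 = $924.12
Gross pay = $1,899.58 + $924.12 = $2,823.70
Flexible spending account contribution: $201.45
403(b) contribution: $2,823.70 × 0.0875 = $247.07
Pre-tax total = $201.45 + $247.07 = $448.52
Taxable wages = $2,823.70 − $448.52 = $2,375.18
Federal withholding: $2,375.18 × 0.135 = $320.65
State unemployment insurance (employee share): $2,823.70 × 0.001 = $2.82
State disability insurance: $2,823.70 × 0.018 = $50.83
Medicare: $2,823.70 × 0.015 = $42.36
Parking fee: $146.97
Medical insurance premium: $83.74
Total deductions = $201.45 + $247.07 + $320.65 + $2.82 + $50.83 + $42.36 + $146.97 + $83.74 = $1,095.89
Net pay = $2,823.70 − $1,095.89 = $1,727.81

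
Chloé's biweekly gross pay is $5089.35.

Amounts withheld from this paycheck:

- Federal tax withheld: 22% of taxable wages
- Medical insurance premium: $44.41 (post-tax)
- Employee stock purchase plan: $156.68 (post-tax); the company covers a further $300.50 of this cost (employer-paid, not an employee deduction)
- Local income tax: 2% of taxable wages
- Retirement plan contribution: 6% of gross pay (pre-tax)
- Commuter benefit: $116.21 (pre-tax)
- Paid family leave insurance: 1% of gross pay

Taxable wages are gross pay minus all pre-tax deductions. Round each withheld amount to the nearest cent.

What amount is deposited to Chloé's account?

Retirement plan contribution: $5089.35 × 0.06 = $305.36
Commuter benefit: $116.21
Pre-tax total = $305.36 + $116.21 = $421.57
Taxable wages = $5089.35 − $421.57 = $4667.78
Federal tax withheld: $4667.78 × 0.22 = $1026.91
Local income tax: $4667.78 × 0.02 = $93.36
Paid family leave insurance: $5089.35 × 0.01 = $50.89
Medical insurance premium: $44.41
Employee stock purchase plan: $156.68
(Employer's $300.50 toward employee stock purchase plan is not withheld from the employee.)
Total deductions = $305.36 + $116.21 + $1026.91 + $93.36 + $50.89 + $44.41 + $156.68 = $1793.82
Net pay = $5089.35 − $1793.82 = $3295.53

$3295.53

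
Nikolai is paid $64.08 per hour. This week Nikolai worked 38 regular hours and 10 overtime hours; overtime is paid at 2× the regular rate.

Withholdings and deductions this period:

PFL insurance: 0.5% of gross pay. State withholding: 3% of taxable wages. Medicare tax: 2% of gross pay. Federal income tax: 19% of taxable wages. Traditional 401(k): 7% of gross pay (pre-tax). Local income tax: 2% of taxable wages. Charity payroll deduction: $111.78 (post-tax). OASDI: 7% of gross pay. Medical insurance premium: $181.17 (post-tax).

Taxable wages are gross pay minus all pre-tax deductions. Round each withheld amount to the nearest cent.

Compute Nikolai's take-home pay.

$1,980.91

Regular pay: 38 × $64.08 = $2,435.04
Overtime pay: 10 × $64.08 × 2 = $1,281.60
Gross pay = $2,435.04 + $1,281.60 = $3,716.64
Traditional 401(k): $3,716.64 × 0.07 = $260.16
Taxable wages = $3,716.64 − $260.16 = $3,456.48
State withholding: $3,456.48 × 0.03 = $103.69
Federal income tax: $3,456.48 × 0.19 = $656.73
Local income tax: $3,456.48 × 0.02 = $69.13
OASDI: $3,716.64 × 0.07 = $260.16
PFL insurance: $3,716.64 × 0.005 = $18.58
Medicare tax: $3,716.64 × 0.02 = $74.33
Medical insurance premium: $181.17
Charity payroll deduction: $111.78
Total deductions = $260.16 + $103.69 + $656.73 + $69.13 + $260.16 + $18.58 + $74.33 + $181.17 + $111.78 = $1,735.73
Net pay = $3,716.64 − $1,735.73 = $1,980.91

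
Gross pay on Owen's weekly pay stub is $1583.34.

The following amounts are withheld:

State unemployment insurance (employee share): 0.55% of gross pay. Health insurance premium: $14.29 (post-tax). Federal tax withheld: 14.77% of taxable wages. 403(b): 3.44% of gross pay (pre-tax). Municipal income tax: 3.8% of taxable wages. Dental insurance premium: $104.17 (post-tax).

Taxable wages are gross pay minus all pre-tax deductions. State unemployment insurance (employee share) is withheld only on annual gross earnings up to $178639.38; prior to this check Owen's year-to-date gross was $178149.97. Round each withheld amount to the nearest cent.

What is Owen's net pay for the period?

403(b): $1583.34 × 0.0344 = $54.47
Taxable wages = $1583.34 − $54.47 = $1528.87
Federal tax withheld: $1528.87 × 0.1477 = $225.81
Municipal income tax: $1528.87 × 0.038 = $58.10
State unemployment insurance (employee share): only $178639.38 − $178149.97 = $489.41 of this check is subject → $489.41 × 0.0055 = $2.69
Dental insurance premium: $104.17
Health insurance premium: $14.29
Total deductions = $54.47 + $225.81 + $58.10 + $2.69 + $104.17 + $14.29 = $459.53
Net pay = $1583.34 − $459.53 = $1123.81

$1123.81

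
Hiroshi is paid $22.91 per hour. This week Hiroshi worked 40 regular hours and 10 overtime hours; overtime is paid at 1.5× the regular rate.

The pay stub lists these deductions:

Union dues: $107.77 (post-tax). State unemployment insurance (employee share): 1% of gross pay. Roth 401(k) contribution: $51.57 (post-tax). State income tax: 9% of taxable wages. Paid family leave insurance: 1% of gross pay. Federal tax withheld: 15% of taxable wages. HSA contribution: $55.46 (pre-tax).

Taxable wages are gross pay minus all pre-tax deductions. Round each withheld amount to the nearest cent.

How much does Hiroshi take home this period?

$730.95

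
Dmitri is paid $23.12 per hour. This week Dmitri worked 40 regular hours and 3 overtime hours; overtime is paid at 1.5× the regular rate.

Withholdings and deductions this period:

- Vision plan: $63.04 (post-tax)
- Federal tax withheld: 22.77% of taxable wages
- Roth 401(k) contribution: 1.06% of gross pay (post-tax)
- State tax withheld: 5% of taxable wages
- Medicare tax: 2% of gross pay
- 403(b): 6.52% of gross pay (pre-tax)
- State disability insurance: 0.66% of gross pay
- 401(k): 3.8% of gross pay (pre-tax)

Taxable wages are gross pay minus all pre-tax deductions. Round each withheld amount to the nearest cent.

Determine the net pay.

Regular pay: 40 × $23.12 = $924.80
Overtime pay: 3 × $23.12 × 1.5 = $104.04
Gross pay = $924.80 + $104.04 = $1,028.84
403(b): $1,028.84 × 0.0652 = $67.08
401(k): $1,028.84 × 0.038 = $39.10
Pre-tax total = $67.08 + $39.10 = $106.18
Taxable wages = $1,028.84 − $106.18 = $922.66
Federal tax withheld: $922.66 × 0.2277 = $210.09
State tax withheld: $922.66 × 0.05 = $46.13
Medicare tax: $1,028.84 × 0.02 = $20.58
State disability insurance: $1,028.84 × 0.0066 = $6.79
Vision plan: $63.04
Roth 401(k) contribution: $1,028.84 × 0.0106 = $10.91
Total deductions = $67.08 + $39.10 + $210.09 + $46.13 + $20.58 + $6.79 + $63.04 + $10.91 = $463.72
Net pay = $1,028.84 − $463.72 = $565.12

$565.12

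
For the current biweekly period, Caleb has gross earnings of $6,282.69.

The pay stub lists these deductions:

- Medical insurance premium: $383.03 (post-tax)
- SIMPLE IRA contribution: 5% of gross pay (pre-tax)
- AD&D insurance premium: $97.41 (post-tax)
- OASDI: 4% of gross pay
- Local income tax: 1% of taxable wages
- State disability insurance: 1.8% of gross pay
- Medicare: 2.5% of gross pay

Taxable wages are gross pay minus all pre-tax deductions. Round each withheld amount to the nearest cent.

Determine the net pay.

$4,906.96

SIMPLE IRA contribution: $6,282.69 × 0.05 = $314.13
Taxable wages = $6,282.69 − $314.13 = $5,968.56
Local income tax: $5,968.56 × 0.01 = $59.69
OASDI: $6,282.69 × 0.04 = $251.31
State disability insurance: $6,282.69 × 0.018 = $113.09
Medicare: $6,282.69 × 0.025 = $157.07
Medical insurance premium: $383.03
AD&D insurance premium: $97.41
Total deductions = $314.13 + $59.69 + $251.31 + $113.09 + $157.07 + $383.03 + $97.41 = $1,375.73
Net pay = $6,282.69 − $1,375.73 = $4,906.96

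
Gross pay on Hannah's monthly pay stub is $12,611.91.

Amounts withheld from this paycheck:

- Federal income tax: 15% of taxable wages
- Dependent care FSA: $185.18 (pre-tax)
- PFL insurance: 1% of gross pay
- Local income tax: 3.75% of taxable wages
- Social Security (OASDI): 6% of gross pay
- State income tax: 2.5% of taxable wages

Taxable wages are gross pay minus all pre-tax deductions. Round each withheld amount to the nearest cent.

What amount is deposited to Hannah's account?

Dependent care FSA: $185.18
Taxable wages = $12,611.91 − $185.18 = $12,426.73
State income tax: $12,426.73 × 0.025 = $310.67
Local income tax: $12,426.73 × 0.0375 = $466.00
Federal income tax: $12,426.73 × 0.15 = $1,864.01
Social Security (OASDI): $12,611.91 × 0.06 = $756.71
PFL insurance: $12,611.91 × 0.01 = $126.12
Total deductions = $185.18 + $310.67 + $466.00 + $1,864.01 + $756.71 + $126.12 = $3,708.69
Net pay = $12,611.91 − $3,708.69 = $8,903.22

$8,903.22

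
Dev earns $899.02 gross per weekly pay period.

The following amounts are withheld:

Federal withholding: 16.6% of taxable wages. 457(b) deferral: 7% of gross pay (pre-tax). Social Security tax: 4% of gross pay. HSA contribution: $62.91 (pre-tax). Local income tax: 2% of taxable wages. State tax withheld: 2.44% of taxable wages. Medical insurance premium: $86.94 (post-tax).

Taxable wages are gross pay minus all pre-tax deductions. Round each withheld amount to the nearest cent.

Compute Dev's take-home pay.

HSA contribution: $62.91
457(b) deferral: $899.02 × 0.07 = $62.93
Pre-tax total = $62.91 + $62.93 = $125.84
Taxable wages = $899.02 − $125.84 = $773.18
Federal withholding: $773.18 × 0.166 = $128.35
State tax withheld: $773.18 × 0.0244 = $18.87
Local income tax: $773.18 × 0.02 = $15.46
Social Security tax: $899.02 × 0.04 = $35.96
Medical insurance premium: $86.94
Total deductions = $62.91 + $62.93 + $128.35 + $18.87 + $15.46 + $35.96 + $86.94 = $411.42
Net pay = $899.02 − $411.42 = $487.60

$487.60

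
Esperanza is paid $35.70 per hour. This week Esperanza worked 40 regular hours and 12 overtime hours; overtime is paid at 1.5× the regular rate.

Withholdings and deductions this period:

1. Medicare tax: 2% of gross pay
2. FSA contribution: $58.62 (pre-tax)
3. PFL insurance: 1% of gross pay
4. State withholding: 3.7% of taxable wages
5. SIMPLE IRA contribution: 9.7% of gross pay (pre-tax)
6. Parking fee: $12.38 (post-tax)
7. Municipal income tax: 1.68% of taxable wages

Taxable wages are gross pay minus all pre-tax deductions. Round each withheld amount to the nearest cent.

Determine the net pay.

Regular pay: 40 × $35.70 = $1,428.00
Overtime pay: 12 × $35.70 × 1.5 = $642.60
Gross pay = $1,428.00 + $642.60 = $2,070.60
FSA contribution: $58.62
SIMPLE IRA contribution: $2,070.60 × 0.097 = $200.85
Pre-tax total = $58.62 + $200.85 = $259.47
Taxable wages = $2,070.60 − $259.47 = $1,811.13
State withholding: $1,811.13 × 0.037 = $67.01
Municipal income tax: $1,811.13 × 0.0168 = $30.43
Medicare tax: $2,070.60 × 0.02 = $41.41
PFL insurance: $2,070.60 × 0.01 = $20.71
Parking fee: $12.38
Total deductions = $58.62 + $200.85 + $67.01 + $30.43 + $41.41 + $20.71 + $12.38 = $431.41
Net pay = $2,070.60 − $431.41 = $1,639.19

$1,639.19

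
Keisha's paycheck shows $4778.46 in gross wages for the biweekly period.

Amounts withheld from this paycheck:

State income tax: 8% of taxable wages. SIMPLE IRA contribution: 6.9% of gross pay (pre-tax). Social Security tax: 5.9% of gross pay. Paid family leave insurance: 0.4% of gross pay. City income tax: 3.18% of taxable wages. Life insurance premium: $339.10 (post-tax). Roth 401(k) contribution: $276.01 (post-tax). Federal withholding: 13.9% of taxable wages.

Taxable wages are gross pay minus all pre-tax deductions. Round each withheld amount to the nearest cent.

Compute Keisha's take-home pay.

SIMPLE IRA contribution: $4778.46 × 0.069 = $329.71
Taxable wages = $4778.46 − $329.71 = $4448.75
Federal withholding: $4448.75 × 0.139 = $618.38
City income tax: $4448.75 × 0.0318 = $141.47
State income tax: $4448.75 × 0.08 = $355.90
Social Security tax: $4778.46 × 0.059 = $281.93
Paid family leave insurance: $4778.46 × 0.004 = $19.11
Life insurance premium: $339.10
Roth 401(k) contribution: $276.01
Total deductions = $329.71 + $618.38 + $141.47 + $355.90 + $281.93 + $19.11 + $339.10 + $276.01 = $2361.61
Net pay = $4778.46 − $2361.61 = $2416.85

$2416.85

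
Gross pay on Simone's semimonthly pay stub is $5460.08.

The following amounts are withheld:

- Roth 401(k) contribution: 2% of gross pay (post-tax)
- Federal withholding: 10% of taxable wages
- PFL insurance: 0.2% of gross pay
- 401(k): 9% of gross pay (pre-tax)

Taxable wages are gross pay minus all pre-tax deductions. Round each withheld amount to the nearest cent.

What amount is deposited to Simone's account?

$4351.68

401(k): $5460.08 × 0.09 = $491.41
Taxable wages = $5460.08 − $491.41 = $4968.67
Federal withholding: $4968.67 × 0.1 = $496.87
PFL insurance: $5460.08 × 0.002 = $10.92
Roth 401(k) contribution: $5460.08 × 0.02 = $109.20
Total deductions = $491.41 + $496.87 + $10.92 + $109.20 = $1108.40
Net pay = $5460.08 − $1108.40 = $4351.68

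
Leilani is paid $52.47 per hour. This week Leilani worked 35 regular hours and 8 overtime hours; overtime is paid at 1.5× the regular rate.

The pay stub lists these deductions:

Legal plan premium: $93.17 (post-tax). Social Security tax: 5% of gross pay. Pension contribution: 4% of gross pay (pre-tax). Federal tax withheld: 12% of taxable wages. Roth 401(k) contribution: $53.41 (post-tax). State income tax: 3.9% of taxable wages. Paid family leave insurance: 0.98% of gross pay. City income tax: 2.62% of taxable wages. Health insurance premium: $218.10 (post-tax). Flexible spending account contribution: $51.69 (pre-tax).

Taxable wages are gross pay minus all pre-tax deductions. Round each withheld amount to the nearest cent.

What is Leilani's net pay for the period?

$1,374.74

Regular pay: 35 × $52.47 = $1,836.45
Overtime pay: 8 × $52.47 × 1.5 = $629.64
Gross pay = $1,836.45 + $629.64 = $2,466.09
Pension contribution: $2,466.09 × 0.04 = $98.64
Flexible spending account contribution: $51.69
Pre-tax total = $98.64 + $51.69 = $150.33
Taxable wages = $2,466.09 − $150.33 = $2,315.76
City income tax: $2,315.76 × 0.0262 = $60.67
State income tax: $2,315.76 × 0.039 = $90.31
Federal tax withheld: $2,315.76 × 0.12 = $277.89
Paid family leave insurance: $2,466.09 × 0.0098 = $24.17
Social Security tax: $2,466.09 × 0.05 = $123.30
Legal plan premium: $93.17
Health insurance premium: $218.10
Roth 401(k) contribution: $53.41
Total deductions = $98.64 + $51.69 + $60.67 + $90.31 + $277.89 + $24.17 + $123.30 + $93.17 + $218.10 + $53.41 = $1,091.35
Net pay = $2,466.09 − $1,091.35 = $1,374.74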